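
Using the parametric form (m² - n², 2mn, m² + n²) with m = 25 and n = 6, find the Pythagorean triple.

a = m² - n² = 625 - 36 = 589
b = 2mn = 2·25·6 = 300
c = m² + n² = 625 + 36 = 661
Verify: 589² + 300² = 346921 + 90000 = 436921 = 661² ✓

(589, 300, 661)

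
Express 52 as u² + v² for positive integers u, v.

We need to find integers u, v > 0 such that u² + v² = 52.
Trying u = 4: v² = 52 - 4² = 52 - 16 = 36
v = 6
Check: 4² + 6² = 16 + 36 = 52 ✓

52 = 4² + 6²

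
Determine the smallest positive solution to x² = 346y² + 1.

We seek the smallest positive integers (x, y) with x² - 346y² = 1, i.e., x² = 346y² + 1.
Try successive y values:
y = 1: x² = 346·1² + 1 = 347, not a perfect square
y = 2: x² = 346·2² + 1 = 1385, not a perfect square
y = 3: x² = 346·3² + 1 = 3115, not a perfect square
... continuing the search (or via continued fractions) ...
y = 930: x² = 346·930² + 1 = 299255401, x = 17299 ✓

Verify: 17299² - 346·930² = 299255401 - 299255400 = 1 ✓

x = 17299, y = 930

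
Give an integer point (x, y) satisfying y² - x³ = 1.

Try small integer x values and check whether x³ + 1 is a perfect square.
x = 0: x³ + 1 = 0³ + 1 = 0 + 1 = 1
Is 1 a perfect square? 1² = 1 ✓
So (x, y) = (0, 1) is a solution.

x = 0, y = 1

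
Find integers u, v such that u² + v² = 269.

We need to find integers u, v > 0 such that u² + v² = 269.
Trying u = 10: v² = 269 - 10² = 269 - 100 = 169
v = 13
Check: 10² + 13² = 100 + 169 = 269 ✓

269 = 10² + 13²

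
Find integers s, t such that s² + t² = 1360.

We need to find integers s, t > 0 such that s² + t² = 1360.
Trying s = 8: t² = 1360 - 8² = 1360 - 64 = 1296
t = 36
Check: 8² + 36² = 64 + 1296 = 1360 ✓

1360 = 8² + 36²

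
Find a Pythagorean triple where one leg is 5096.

We need the other leg and hypotenuse such that 5096² + x² = c².
Take x = 4305, c = 6671: 5096² + 4305² = 25969216 + 18533025 = 44502241 = 6671² ✓
Triple: (4305, 5096, 6671)

(4305, 5096, 6671)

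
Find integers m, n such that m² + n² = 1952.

We need to find integers m, n > 0 such that m² + n² = 1952.
Trying m = 4: n² = 1952 - 4² = 1952 - 16 = 1936
n = 44
Check: 4² + 44² = 16 + 1936 = 1952 ✓

1952 = 4² + 44²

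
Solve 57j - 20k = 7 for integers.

Step 1: Check solvability.
gcd(57, 20) = 1
Since 1 divides 7, solutions exist.

Step 2: Apply extended Euclidean algorithm to find gcd.
We find integers such that 57*x0 + 20*y0 = 1

Step 3: Scale the particular solution.
Multiply by 7/1 = 7:
j = -49, k = -140

Step 4: Verify.
57*(-49) - 20*(-140) = 7 = 7 ✓

j = -49, k = -140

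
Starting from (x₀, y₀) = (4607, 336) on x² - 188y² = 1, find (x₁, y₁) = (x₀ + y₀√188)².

Solutions to x² - Dy² = 1 are generated by powers of (x₀ + y₀√D).
The next solution satisfies x₁ + y₁√188 = (x₀ + y₀√188)², giving:
x₁ = x₀² + 188y₀² = 4607² + 188·336² = 21224449 + 21224448 = 42448897
y₁ = 2x₀y₀ = 2·4607·336 = 3095904

Verify: 42448897² - 188·3095904² = 1801908856516609 - 1801908856516608 = 1 ✓

x = 42448897, y = 3095904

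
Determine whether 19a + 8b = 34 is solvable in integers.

Step 1: Compute gcd(19, 8).
gcd(19, 8) = 1

Step 2: Check divisibility.
Does 1 divide 34? 34 = 1 x 34, so yes.

By the theorem on linear Diophantine equations, 19a + 8b = 34 has integer solutions if and only if gcd(19, 8) divides 34. Since 1 | 34, solutions exist.

Yes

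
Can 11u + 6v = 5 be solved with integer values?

Step 1: Compute gcd(11, 6).
gcd(11, 6) = 1

Step 2: Check divisibility.
Does 1 divide 5? 5 = 1 x 5, so yes.

By the theorem on linear Diophantine equations, 11u + 6v = 5 has integer solutions if and only if gcd(11, 6) divides 5. Since 1 | 5, solutions exist.

Yes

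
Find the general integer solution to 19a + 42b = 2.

Step 1: Compute gcd(19, 42) = 1.
Since 1 divides 2, solutions exist.

Step 2: Find a particular solution using extended Euclidean algorithm.
We get a₀ = -22, b₀ = 10.
Check: 19*-22 + 42*10 = 2 = 2 ✓

Step 3: Write the general solution.
a = -22 + (42/1)t = -22 + 42t
b = 10 - (19/1)t = 10 - 19t
for any integer t.

a = -22 + 42t, b = 10 - 19t for integer t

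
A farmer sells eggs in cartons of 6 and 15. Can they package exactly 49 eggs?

We need non-negative a, b with 6a + 15b = 49.
gcd(6, 15) = 3, and 3 does not divide 49.
No integer solutions exist.

No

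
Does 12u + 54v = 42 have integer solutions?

Step 1: Compute gcd(12, 54).
gcd(12, 54) = 6

Step 2: Check divisibility.
Does 6 divide 42? 42 = 6 x 7, so yes.

By the theorem on linear Diophantine equations, 12u + 54v = 42 has integer solutions if and only if gcd(12, 54) divides 42. Since 6 | 42, solutions exist.

Yes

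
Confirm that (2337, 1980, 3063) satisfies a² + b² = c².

Compute a² + b² = 2337² + 1980² = 5461569 + 3920400 = 9381969
Compute c² = 3063² = 9381969
Since 9381969 = 9381969, confirmed.

Yes, it is a Pythagorean triple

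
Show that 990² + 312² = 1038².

Compute a² + b²:
990² + 312² = 980100 + 97344 = 1077444
Compute c²:
1038² = 1077444
Since 1077444 = 1077444, it is a Pythagorean triple.

Yes, it is a Pythagorean triple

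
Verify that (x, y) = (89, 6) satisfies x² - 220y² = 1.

Compute x² = 89² = 7921
Compute 220y² = 220·6² = 220·36 = 7920
x² - 220y² = 7921 - 7920 = 1
Since this equals 1, (89, 6) is a solution.

Yes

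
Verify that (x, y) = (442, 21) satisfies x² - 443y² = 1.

Compute x² = 442² = 195364
Compute 443y² = 443·21² = 443·441 = 195363
x² - 443y² = 195364 - 195363 = 1
Since this equals 1, (442, 21) is a solution.

Yes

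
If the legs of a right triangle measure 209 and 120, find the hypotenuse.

c² = a² + b² = 209² + 120² = 43681 + 14400 = 58081
c = 241

241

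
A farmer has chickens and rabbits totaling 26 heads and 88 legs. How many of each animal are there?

Let c = chickens, r = rabbits.
Heads: c + r = 26
Legs: 2c + 4r = 88
From the first equation, c = 26 - r. Substitute:
2(26 - r) + 4r = 88
52 + 2r = 88
r = (88 - 52)/2 = 18
c = 26 - 18 = 8

Chickens: 8, Rabbits: 18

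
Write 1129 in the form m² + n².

We need to find integers m, n > 0 such that m² + n² = 1129.
Trying m = 20: n² = 1129 - 20² = 1129 - 400 = 729
n = 27
Check: 20² + 27² = 400 + 729 = 1129 ✓

1129 = 20² + 27²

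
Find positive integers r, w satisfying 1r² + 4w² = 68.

Try small values of r and check whether (68 - 1r²)/4 is a perfect square.
r = 2: 1·2² = 4, so 4w² = 68 - 4 = 64, giving w² = 16, w = 4.
Check: 1·2² + 4·4² = 4 + 64 = 68 ✓

r = 2, w = 4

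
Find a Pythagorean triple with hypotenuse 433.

We need a² + b² = 433² = 187489.
Trying: 145² + 408² = 21025 + 166464 = 187489 ✓

(145, 408, 433)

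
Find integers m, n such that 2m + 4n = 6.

Step 1: Check solvability.
gcd(2, 4) = 2
Since 2 divides 6, solutions exist.

Step 2: Apply extended Euclidean algorithm to find gcd.
We find integers such that 2*x0 + 4*y0 = 2

Step 3: Scale the particular solution.
Multiply by 6/2 = 3:
m = 3, n = 0

Step 4: Verify.
2*(3) + 4*(0) = 6 = 6 ✓

m = 3, n = 0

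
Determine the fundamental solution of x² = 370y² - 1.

We need x² = 370y² - 1. Try successive y:
y = 1: x² = 370·1² - 1 = 369, not a perfect square
y = 2: x² = 370·2² - 1 = 1479, not a perfect square
y = 3: x² = 370·3² - 1 = 3329, not a perfect square
...
y = 17: x² = 370·17² - 1 = 106929 = 327² ✓
Check: 327² - 370·17² = 106929 - 106930 = -1 ✓

x = 327, y = 17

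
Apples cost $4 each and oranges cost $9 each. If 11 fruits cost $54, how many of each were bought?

Let a = apples, o = oranges.
a + o = 11
4a + 9o = 54
Substitute o = 11 - a:
4a + 9(11 - a) = 54
(4 - 9)a = 54 - 99
-5a = -45
a = 9, o = 11 - 9 = 2

Apples: 9, Oranges: 2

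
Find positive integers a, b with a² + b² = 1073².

We need a² + b² = 1073² = 1151329.
Trying: 495² + 952² = 245025 + 906304 = 1151329 ✓

(495, 952, 1073)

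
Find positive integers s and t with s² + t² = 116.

We need to find integers s, t > 0 such that s² + t² = 116.
Trying s = 4: t² = 116 - 4² = 116 - 16 = 100
t = 10
Check: 4² + 10² = 16 + 100 = 116 ✓

116 = 4² + 10²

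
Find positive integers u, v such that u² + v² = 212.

Search for u with 212 - u² a perfect square.
u = 4: 212 - 4² = 212 - 16 = 196 = 14² ✓
So u = 4, v = 14.

u = 4, v = 14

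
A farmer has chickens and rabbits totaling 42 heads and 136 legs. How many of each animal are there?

Let c = chickens, r = rabbits.
Heads: c + r = 42
Legs: 2c + 4r = 136
From the first equation, c = 42 - r. Substitute:
2(42 - r) + 4r = 136
84 + 2r = 136
r = (136 - 84)/2 = 26
c = 42 - 26 = 16

Chickens: 16, Rabbits: 26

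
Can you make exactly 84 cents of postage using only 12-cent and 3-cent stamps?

We need non-negative x, y with 12x + 3y = 84.
gcd(12, 3) = 3 divides 84, so integer solutions exist.
Search for a non-negative one: x = 0 gives 3y = 84 - 0 = 84, so y = 28.
Check: 12·0 + 3·28 = 84 ✓

Yes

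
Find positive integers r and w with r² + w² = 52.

We need to find integers r, w > 0 such that r² + w² = 52.
Trying r = 4: w² = 52 - 4² = 52 - 16 = 36
w = 6
Check: 4² + 6² = 16 + 36 = 52 ✓

52 = 4² + 6²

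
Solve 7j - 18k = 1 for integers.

Step 1: Check solvability.
gcd(7, 18) = 1
Since 1 divides 1, solutions exist.

Step 2: Apply extended Euclidean algorithm to find gcd.
We find integers such that 7*x0 + 18*y0 = 1

Step 3: Scale the particular solution.
Multiply by 1/1 = 1:
j = -5, k = -2

Step 4: Verify.
7*(-5) - 18*(-2) = 1 = 1 ✓

j = -5, k = -2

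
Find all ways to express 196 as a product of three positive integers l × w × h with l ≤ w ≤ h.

Iterate l from 1 to ⌊196^(1/3)⌋. For each l dividing 196, iterate w ≥ l with w dividing 196/l, and set h = 196/(l·w).
Triples found (8): (1×1×196), (1×2×98), (1×4×49), (1×7×28), (1×14×14), (2×2×49), (2×7×14), (4×7×7)

(1×1×196), (1×2×98), (1×4×49), (1×7×28), (1×14×14), (2×2×49), (2×7×14), (4×7×7)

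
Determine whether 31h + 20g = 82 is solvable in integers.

Step 1: Compute gcd(31, 20).
gcd(31, 20) = 1

Step 2: Check divisibility.
Does 1 divide 82? 82 = 1 x 82, so yes.

By the theorem on linear Diophantine equations, 31h + 20g = 82 has integer solutions if and only if gcd(31, 20) divides 82. Since 1 | 82, solutions exist.

Yes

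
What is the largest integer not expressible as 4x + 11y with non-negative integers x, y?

For two coprime denominations a and b, the Frobenius number (largest value not representable as a non-negative combination) is ab - a - b.
Here gcd(4, 11) = 1, so they are coprime.
F(4, 11) = 4·11 - 4 - 11 = 44 - 15 = 29

29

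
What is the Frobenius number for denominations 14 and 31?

For two coprime denominations a and b, the Frobenius number (largest value not representable as a non-negative combination) is ab - a - b.
Here gcd(14, 31) = 1, so they are coprime.
F(14, 31) = 14·31 - 14 - 31 = 434 - 45 = 389

389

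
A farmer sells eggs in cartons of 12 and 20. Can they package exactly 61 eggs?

We need non-negative a, b with 12a + 20b = 61.
gcd(12, 20) = 4, and 4 does not divide 61.
No integer solutions exist.

No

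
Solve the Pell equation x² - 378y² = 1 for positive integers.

We seek the smallest positive integers (x, y) with x² - 378y² = 1, i.e., x² = 378y² + 1.
Try successive y values:
y = 1: x² = 378·1² + 1 = 379, not a perfect square
y = 2: x² = 378·2² + 1 = 1513, not a perfect square
y = 3: x² = 378·3² + 1 = 3403, not a perfect square
... continuing the search (or via continued fractions) ...
y = 450: x² = 378·450² + 1 = 76545001, x = 8749 ✓

Verify: 8749² - 378·450² = 76545001 - 76545000 = 1 ✓

x = 8749, y = 450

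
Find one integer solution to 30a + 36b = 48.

Step 1: Check solvability.
gcd(30, 36) = 6
Since 6 divides 48, solutions exist.

Step 2: Apply extended Euclidean algorithm to find gcd.
We find integers such that 30*x0 + 36*y0 = 6

Step 3: Scale the particular solution.
Multiply by 48/6 = 8:
a = -8, b = 8

Step 4: Verify.
30*(-8) + 36*(8) = 48 = 48 ✓

a = -8, b = 8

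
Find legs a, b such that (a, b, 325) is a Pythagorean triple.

We need a² + b² = 325² = 105625.
Trying: 253² + 204² = 64009 + 41616 = 105625 ✓

(253, 204, 325)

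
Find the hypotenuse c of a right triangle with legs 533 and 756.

c² = a² + b² = 533² + 756² = 284089 + 571536 = 855625
c = sqrt(855625) = 925

925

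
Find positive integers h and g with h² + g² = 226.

We need to find integers h, g > 0 such that h² + g² = 226.
Trying h = 1: g² = 226 - 1² = 226 - 1 = 225
g = 15
Check: 1² + 15² = 1 + 225 = 226 ✓

226 = 1² + 15²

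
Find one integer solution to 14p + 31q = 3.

Step 1: Check solvability.
gcd(14, 31) = 1
Since 1 divides 3, solutions exist.

Step 2: Apply extended Euclidean algorithm to find gcd.
We find integers such that 14*x0 + 31*y0 = 1

Step 3: Scale the particular solution.
Multiply by 3/1 = 3:
p = -33, q = 15

Step 4: Verify.
14*(-33) + 31*(15) = 3 = 3 ✓

p = -33, q = 15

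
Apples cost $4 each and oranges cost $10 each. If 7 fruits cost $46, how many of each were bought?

Let a = apples, o = oranges.
a + o = 7
4a + 10o = 46
Substitute o = 7 - a:
4a + 10(7 - a) = 46
(4 - 10)a = 46 - 70
-6a = -24
a = 4, o = 7 - 4 = 3

Apples: 4, Oranges: 3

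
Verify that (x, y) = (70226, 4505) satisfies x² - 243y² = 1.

Compute x² = 70226² = 4931691076
Compute 243y² = 243·4505² = 243·20295025 = 4931691075
x² - 243y² = 4931691076 - 4931691075 = 1
Since this equals 1, (70226, 4505) is a solution.

Yes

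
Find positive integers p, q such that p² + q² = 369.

Search for p with 369 - p² a perfect square.
p = 12: 369 - 12² = 369 - 144 = 225 = 15² ✓
So p = 12, q = 15.

p = 12, q = 15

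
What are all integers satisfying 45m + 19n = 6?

Step 1: Compute gcd(45, 19) = 1.
Since 1 divides 6, solutions exist.

Step 2: Find a particular solution using extended Euclidean algorithm.
We get m₀ = -48, n₀ = 114.
Check: 45*-48 + 19*114 = 6 = 6 ✓

Step 3: Write the general solution.
m = -48 + (19/1)t = -48 + 19t
n = 114 - (45/1)t = 114 - 45t
for any integer t.

m = -48 + 19t, n = 114 - 45t for integer t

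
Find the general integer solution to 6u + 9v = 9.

Step 1: Compute gcd(6, 9) = 3.
Since 3 divides 9, solutions exist.

Step 2: Find a particular solution using extended Euclidean algorithm.
We get u₀ = -3, v₀ = 3.
Check: 6*-3 + 9*3 = 9 = 9 ✓

Step 3: Write the general solution.
u = -3 + (9/3)t = -3 + 3t
v = 3 - (6/3)t = 3 - 2t
for any integer t.

u = -3 + 3t, v = 3 - 2t for integer t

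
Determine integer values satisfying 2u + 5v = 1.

Step 1: Check solvability.
gcd(2, 5) = 1
Since 1 divides 1, solutions exist.

Step 2: Apply extended Euclidean algorithm to find gcd.
We find integers such that 2*x0 + 5*y0 = 1

Step 3: Scale the particular solution.
Multiply by 1/1 = 1:
u = -2, v = 1

Step 4: Verify.
2*(-2) + 5*(1) = 1 = 1 ✓

u = -2, v = 1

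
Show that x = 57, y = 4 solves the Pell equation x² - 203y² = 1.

Compute x² = 57² = 3249
Compute 203y² = 203·4² = 203·16 = 3248
x² - 203y² = 3249 - 3248 = 1
Since this equals 1, (57, 4) is a solution.

Yes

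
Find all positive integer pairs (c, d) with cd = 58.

The positive divisors of 58 are: 1, 2, 29, 58.
Each divisor d gives the pair (d, 58/d):
(1, 58), (2, 29), (29, 2), (58, 1)

(1, 58), (2, 29), (29, 2), (58, 1)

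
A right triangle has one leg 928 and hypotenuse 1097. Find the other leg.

a² = c² - b² = 1203409 - 861184 = 342225
a = 585

585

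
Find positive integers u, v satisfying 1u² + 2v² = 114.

Try small values of u and check whether (114 - 1u²)/2 is a perfect square.
u = 4: 1·4² = 16, so 2v² = 114 - 16 = 98, giving v² = 49, v = 7.
Check: 1·4² + 2·7² = 16 + 98 = 114 ✓

u = 4, v = 7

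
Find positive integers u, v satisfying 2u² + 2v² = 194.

Try small values of u and check whether (194 - 2u²)/2 is a perfect square.
u = 9: 2·9² = 162, so 2v² = 194 - 162 = 32, giving v² = 16, v = 4.
Check: 2·9² + 2·4² = 162 + 32 = 194 ✓

u = 9, v = 4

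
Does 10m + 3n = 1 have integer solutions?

Step 1: Compute gcd(10, 3).
gcd(10, 3) = 1

Step 2: Check divisibility.
Does 1 divide 1? 1 = 1 x 1, so yes.

By the theorem on linear Diophantine equations, 10m + 3n = 1 has integer solutions if and only if gcd(10, 3) divides 1. Since 1 | 1, solutions exist.

Yes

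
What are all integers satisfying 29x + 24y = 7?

Step 1: Compute gcd(29, 24) = 1.
Since 1 divides 7, solutions exist.

Step 2: Find a particular solution using extended Euclidean algorithm.
We get x₀ = 35, y₀ = -42.
Check: 29*35 + 24*-42 = 7 = 7 ✓

Step 3: Write the general solution.
x = 35 + (24/1)t = 35 + 24t
y = -42 - (29/1)t = -42 - 29t
for any integer t.

x = 35 + 24t, y = -42 - 29t for integer t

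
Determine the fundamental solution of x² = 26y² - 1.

We need x² = 26y² - 1. Try successive y:
y = 1: x² = 26·1² - 1 = 25 = 5² ✓
Check: 5² - 26·1² = 25 - 26 = -1 ✓

x = 5, y = 1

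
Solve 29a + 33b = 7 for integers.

Step 1: Check solvability.
gcd(29, 33) = 1
Since 1 divides 7, solutions exist.

Step 2: Apply extended Euclidean algorithm to find gcd.
We find integers such that 29*x0 + 33*y0 = 1

Step 3: Scale the particular solution.
Multiply by 7/1 = 7:
a = 56, b = -49

Step 4: Verify.
29*(56) + 33*(-49) = 7 = 7 ✓

a = 56, b = -49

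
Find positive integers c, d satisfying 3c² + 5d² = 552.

Try small values of c and check whether (552 - 3c²)/5 is a perfect square.
c = 7: 3·7² = 147, so 5d² = 552 - 147 = 405, giving d² = 81, d = 9.
Check: 3·7² + 5·9² = 147 + 405 = 552 ✓

c = 7, d = 9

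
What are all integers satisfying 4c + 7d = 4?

Step 1: Compute gcd(4, 7) = 1.
Since 1 divides 4, solutions exist.

Step 2: Find a particular solution using extended Euclidean algorithm.
We get c₀ = 8, d₀ = -4.
Check: 4*8 + 7*-4 = 4 = 4 ✓

Step 3: Write the general solution.
c = 8 + (7/1)t = 8 + 7t
d = -4 - (4/1)t = -4 - 4t
for any integer t.

c = 8 + 7t, d = -4 - 4t for integer t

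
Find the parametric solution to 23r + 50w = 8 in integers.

Step 1: Compute gcd(23, 50) = 1.
Since 1 divides 8, solutions exist.

Step 2: Find a particular solution using extended Euclidean algorithm.
We get r₀ = -104, w₀ = 48.
Check: 23*-104 + 50*48 = 8 = 8 ✓

Step 3: Write the general solution.
r = -104 + (50/1)t = -104 + 50t
w = 48 - (23/1)t = 48 - 23t
for any integer t.

r = -104 + 50t, w = 48 - 23t for integer t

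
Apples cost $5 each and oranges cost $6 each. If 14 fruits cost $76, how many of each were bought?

Let a = apples, o = oranges.
a + o = 14
5a + 6o = 76
Substitute o = 14 - a:
5a + 6(14 - a) = 76
(5 - 6)a = 76 - 84
-1a = -8
a = 8, o = 14 - 8 = 6

Apples: 8, Oranges: 6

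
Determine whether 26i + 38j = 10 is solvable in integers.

Step 1: Compute gcd(26, 38).
gcd(26, 38) = 2

Step 2: Check divisibility.
Does 2 divide 10? 10 = 2 x 5, so yes.

By the theorem on linear Diophantine equations, 26i + 38j = 10 has integer solutions if and only if gcd(26, 38) divides 10. Since 2 | 10, solutions exist.

Yes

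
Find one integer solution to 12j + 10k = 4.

Step 1: Check solvability.
gcd(12, 10) = 2
Since 2 divides 4, solutions exist.

Step 2: Apply extended Euclidean algorithm to find gcd.
We find integers such that 12*x0 + 10*y0 = 2

Step 3: Scale the particular solution.
Multiply by 4/2 = 2:
j = 2, k = -2

Step 4: Verify.
12*(2) + 10*(-2) = 4 = 4 ✓

j = 2, k = -2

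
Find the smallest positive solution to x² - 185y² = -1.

We need x² = 185y² - 1. Try successive y:
y = 1: x² = 185·1² - 1 = 184, not a perfect square
y = 2: x² = 185·2² - 1 = 739, not a perfect square
y = 3: x² = 185·3² - 1 = 1664, not a perfect square
...
y = 5: x² = 185·5² - 1 = 4624 = 68² ✓
Check: 68² - 185·5² = 4624 - 4625 = -1 ✓

x = 68, y = 5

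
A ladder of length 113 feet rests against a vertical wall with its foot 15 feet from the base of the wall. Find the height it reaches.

The ladder, wall, and ground form a right triangle with hypotenuse 113 and one leg 15.
By the Pythagorean theorem: h² = 113² - 15² = 12769 - 225 = 12544
h = √12544 = 112 feet

112 feet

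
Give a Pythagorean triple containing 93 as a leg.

We need the other leg and hypotenuse such that 93² + x² = c².
Take x = 476, c = 485: 93² + 476² = 8649 + 226576 = 235225 = 485² ✓
Triple: (93, 476, 485)

(93, 476, 485)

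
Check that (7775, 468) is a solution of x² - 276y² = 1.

Compute x² = 7775² = 60450625
Compute 276y² = 276·468² = 276·219024 = 60450624
x² - 276y² = 60450625 - 60450624 = 1
Since this equals 1, (7775, 468) is a solution.

Yes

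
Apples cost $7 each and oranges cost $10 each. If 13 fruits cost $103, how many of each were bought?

Let a = apples, o = oranges.
a + o = 13
7a + 10o = 103
Substitute o = 13 - a:
7a + 10(13 - a) = 103
(7 - 10)a = 103 - 130
-3a = -27
a = 9, o = 13 - 9 = 4

Apples: 9, Oranges: 4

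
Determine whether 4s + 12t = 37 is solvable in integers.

Step 1: Compute gcd(4, 12).
gcd(4, 12) = 4

Step 2: Check divisibility.
Does 4 divide 37? 37 = 4 x 9 + 1, so no.

By the theorem on linear Diophantine equations, 4s + 12t = 37 has integer solutions if and only if gcd(4, 12) divides 37. Since 4 does not divide 37, no solutions exist.

No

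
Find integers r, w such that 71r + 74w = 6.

Step 1: Check solvability.
gcd(71, 74) = 1
Since 1 divides 6, solutions exist.

Step 2: Apply extended Euclidean algorithm to find gcd.
We find integers such that 71*x0 + 74*y0 = 1

Step 3: Scale the particular solution.
Multiply by 6/1 = 6:
r = -150, w = 144

Step 4: Verify.
71*(-150) + 74*(144) = 6 = 6 ✓

r = -150, w = 144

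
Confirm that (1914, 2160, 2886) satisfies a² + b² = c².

Compute a² + b² = 1914² + 2160² = 3663396 + 4665600 = 8328996
Compute c² = 2886² = 8328996
Since 8328996 = 8328996, confirmed.

Yes, it is a Pythagorean triple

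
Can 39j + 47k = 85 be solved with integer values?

Step 1: Compute gcd(39, 47).
gcd(39, 47) = 1

Step 2: Check divisibility.
Does 1 divide 85? 85 = 1 x 85, so yes.

By the theorem on linear Diophantine equations, 39j + 47k = 85 has integer solutions if and only if gcd(39, 47) divides 85. Since 1 | 85, solutions exist.

Yes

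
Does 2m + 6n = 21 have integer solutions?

Step 1: Compute gcd(2, 6).
gcd(2, 6) = 2

Step 2: Check divisibility.
Does 2 divide 21? 21 = 2 x 10 + 1, so no.

By the theorem on linear Diophantine equations, 2m + 6n = 21 has integer solutions if and only if gcd(2, 6) divides 21. Since 2 does not divide 21, no solutions exist.

No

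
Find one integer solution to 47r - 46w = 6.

Step 1: Check solvability.
gcd(47, 46) = 1
Since 1 divides 6, solutions exist.

Step 2: Apply extended Euclidean algorithm to find gcd.
We find integers such that 47*x0 + 46*y0 = 1

Step 3: Scale the particular solution.
Multiply by 6/1 = 6:
r = 6, w = 6

Step 4: Verify.
47*(6) - 46*(6) = 6 = 6 ✓

r = 6, w = 6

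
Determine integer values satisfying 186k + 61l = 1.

Step 1: Check solvability.
gcd(186, 61) = 1
Since 1 divides 1, solutions exist.

Step 2: Apply extended Euclidean algorithm to find gcd.
We find integers such that 186*x0 + 61*y0 = 1

Step 3: Scale the particular solution.
Multiply by 1/1 = 1:
k = -20, l = 61

Step 4: Verify.
186*(-20) + 61*(61) = 1 = 1 ✓

k = -20, l = 61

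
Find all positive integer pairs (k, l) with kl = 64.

The positive divisors of 64 are: 1, 2, 4, 8, 16, 32, 64.
Each divisor d gives the pair (d, 64/d):
(1, 64), (2, 32), (4, 16), (8, 8), (16, 4), (32, 2), (64, 1)

(1, 64), (2, 32), (4, 16), (8, 8), (16, 4), (32, 2), (64, 1)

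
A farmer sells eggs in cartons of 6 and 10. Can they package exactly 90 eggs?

We need non-negative a, b with 6a + 10b = 90.
gcd(6, 10) = 2 divides 90.
Try a = 0: 10b = 90 - 0 = 90, so b = 9.
One way: 0 cartons of 6 and 9 cartons of 10.

Yes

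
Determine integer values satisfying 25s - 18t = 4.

Step 1: Check solvability.
gcd(25, 18) = 1
Since 1 divides 4, solutions exist.

Step 2: Apply extended Euclidean algorithm to find gcd.
We find integers such that 25*x0 + 18*y0 = 1

Step 3: Scale the particular solution.
Multiply by 4/1 = 4:
s = -20, t = -28

Step 4: Verify.
25*(-20) - 18*(-28) = 4 = 4 ✓

s = -20, t = -28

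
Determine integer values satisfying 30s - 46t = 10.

Step 1: Check solvability.
gcd(30, 46) = 2
Since 2 divides 10, solutions exist.

Step 2: Apply extended Euclidean algorithm to find gcd.
We find integers such that 30*x0 + 46*y0 = 2

Step 3: Scale the particular solution.
Multiply by 10/2 = 5:
s = -15, t = -10

Step 4: Verify.
30*(-15) - 46*(-10) = 10 = 10 ✓

s = -15, t = -10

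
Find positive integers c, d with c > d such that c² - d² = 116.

Factor: c² - d² = (c+d)(c-d) = 116.
We need two factors of 116 with the same parity.
Use c+d = 58 and c-d = 2 (product 58·2 = 116).
Adding: 2c = 60, so c = 30.
Subtracting: 2d = 56, so d = 28.
Check: 30² - 28² = 900 - 784 = 116 ✓

c = 30, d = 28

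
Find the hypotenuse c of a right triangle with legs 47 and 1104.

c² = a² + b² = 47² + 1104² = 2209 + 1218816 = 1221025
c = sqrt(1221025) = 1105

1105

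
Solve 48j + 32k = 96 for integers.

Step 1: Check solvability.
gcd(48, 32) = 16
Since 16 divides 96, solutions exist.

Step 2: Apply extended Euclidean algorithm to find gcd.
We find integers such that 48*x0 + 32*y0 = 16

Step 3: Scale the particular solution.
Multiply by 96/16 = 6:
j = 6, k = -6

Step 4: Verify.
48*(6) + 32*(-6) = 96 = 96 ✓

j = 6, k = -6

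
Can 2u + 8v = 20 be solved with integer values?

Step 1: Compute gcd(2, 8).
gcd(2, 8) = 2

Step 2: Check divisibility.
Does 2 divide 20? 20 = 2 x 10, so yes.

By the theorem on linear Diophantine equations, 2u + 8v = 20 has integer solutions if and only if gcd(2, 8) divides 20. Since 2 | 20, solutions exist.

Yes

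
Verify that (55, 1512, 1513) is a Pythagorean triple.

Compute a² + b² = 55² + 1512² = 3025 + 2286144 = 2289169
Compute c² = 1513² = 2289169
Since 2289169 = 2289169, confirmed.

Yes, it is a Pythagorean triple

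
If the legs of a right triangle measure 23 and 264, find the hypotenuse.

c² = a² + b² = 23² + 264² = 529 + 69696 = 70225
c = 265

265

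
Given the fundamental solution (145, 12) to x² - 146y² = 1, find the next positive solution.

Solutions to x² - Dy² = 1 are generated by powers of (x₀ + y₀√D).
The next solution satisfies x₁ + y₁√146 = (x₀ + y₀√146)², giving:
x₁ = x₀² + 146y₀² = 145² + 146·12² = 21025 + 21024 = 42049
y₁ = 2x₀y₀ = 2·145·12 = 3480

Verify: 42049² - 146·3480² = 1768118401 - 1768118400 = 1 ✓

x = 42049, y = 3480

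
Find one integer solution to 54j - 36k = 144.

Step 1: Check solvability.
gcd(54, 36) = 18
Since 18 divides 144, solutions exist.

Step 2: Apply extended Euclidean algorithm to find gcd.
We find integers such that 54*x0 + 36*y0 = 18

Step 3: Scale the particular solution.
Multiply by 144/18 = 8:
j = 8, k = 8

Step 4: Verify.
54*(8) - 36*(8) = 144 = 144 ✓

j = 8, k = 8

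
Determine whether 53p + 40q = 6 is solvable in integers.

Step 1: Compute gcd(53, 40).
gcd(53, 40) = 1

Step 2: Check divisibility.
Does 1 divide 6? 6 = 1 x 6, so yes.

By the theorem on linear Diophantine equations, 53p + 40q = 6 has integer solutions if and only if gcd(53, 40) divides 6. Since 1 | 6, solutions exist.

Yes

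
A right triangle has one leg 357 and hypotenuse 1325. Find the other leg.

b² = c² - a² = 1755625 - 127449 = 1628176
b = 1276

1276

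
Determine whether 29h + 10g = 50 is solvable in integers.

Step 1: Compute gcd(29, 10).
gcd(29, 10) = 1

Step 2: Check divisibility.
Does 1 divide 50? 50 = 1 x 50, so yes.

By the theorem on linear Diophantine equations, 29h + 10g = 50 has integer solutions if and only if gcd(29, 10) divides 50. Since 1 | 50, solutions exist.

Yes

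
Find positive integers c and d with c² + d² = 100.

We need to find integers c, d > 0 such that c² + d² = 100.
Trying c = 6: d² = 100 - 6² = 100 - 36 = 64
d = 8
Check: 6² + 8² = 36 + 64 = 100 ✓

100 = 6² + 8²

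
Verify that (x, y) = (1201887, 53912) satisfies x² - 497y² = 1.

Compute x² = 1201887² = 1444532360769
Compute 497y² = 497·53912² = 497·2906503744 = 1444532360768
x² - 497y² = 1444532360769 - 1444532360768 = 1
Since this equals 1, (1201887, 53912) is a solution.

Yes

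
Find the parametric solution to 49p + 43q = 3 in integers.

Step 1: Compute gcd(49, 43) = 1.
Since 1 divides 3, solutions exist.

Step 2: Find a particular solution using extended Euclidean algorithm.
We get p₀ = -21, q₀ = 24.
Check: 49*-21 + 43*24 = 3 = 3 ✓

Step 3: Write the general solution.
p = -21 + (43/1)t = -21 + 43t
q = 24 - (49/1)t = 24 - 49t
for any integer t.

p = -21 + 43t, q = 24 - 49t for integer t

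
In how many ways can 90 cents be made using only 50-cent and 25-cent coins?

We need non-negative integers (x, y) with 50x + 25y = 90.
For each x from 0 to 1, check if (90 - 50x) is a non-negative multiple of 25.
Solutions (x, y): none
Count: 0

0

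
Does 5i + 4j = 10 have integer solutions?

Step 1: Compute gcd(5, 4).
gcd(5, 4) = 1

Step 2: Check divisibility.
Does 1 divide 10? 10 = 1 x 10, so yes.

By the theorem on linear Diophantine equations, 5i + 4j = 10 has integer solutions if and only if gcd(5, 4) divides 10. Since 1 | 10, solutions exist.

Yes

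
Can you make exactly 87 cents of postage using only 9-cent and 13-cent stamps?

We need non-negative x, y with 9x + 13y = 87.
gcd(9, 13) = 1 divides 87, so integer solutions exist.
Search for a non-negative one: x = 1 gives 13y = 87 - 9 = 78, so y = 6.
Check: 9·1 + 13·6 = 87 ✓

Yes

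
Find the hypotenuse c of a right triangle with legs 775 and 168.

c² = a² + b² = 775² + 168² = 600625 + 28224 = 628849
c = sqrt(628849) = 793

793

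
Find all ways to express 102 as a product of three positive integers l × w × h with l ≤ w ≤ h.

Iterate l from 1 to ⌊102^(1/3)⌋. For each l dividing 102, iterate w ≥ l with w dividing 102/l, and set h = 102/(l·w).
Triples found (5): (1×1×102), (1×2×51), (1×3×34), (1×6×17), (2×3×17)

(1×1×102), (1×2×51), (1×3×34), (1×6×17), (2×3×17)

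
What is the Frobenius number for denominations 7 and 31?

For two coprime denominations a and b, the Frobenius number (largest value not representable as a non-negative combination) is ab - a - b.
Here gcd(7, 31) = 1, so they are coprime.
F(7, 31) = 7·31 - 7 - 31 = 217 - 38 = 179

179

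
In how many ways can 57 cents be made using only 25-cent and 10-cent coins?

We need non-negative integers (x, y) with 25x + 10y = 57.
For each x from 0 to 2, check if (57 - 25x) is a non-negative multiple of 10.
Solutions (x, y): none
Count: 0

0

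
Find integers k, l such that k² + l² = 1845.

We need to find integers k, l > 0 such that k² + l² = 1845.
Trying k = 9: l² = 1845 - 9² = 1845 - 81 = 1764
l = 42
Check: 9² + 42² = 81 + 1764 = 1845 ✓

1845 = 9² + 42²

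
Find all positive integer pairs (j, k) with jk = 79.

The positive divisors of 79 are: 1, 79.
Each divisor d gives the pair (d, 79/d):
(1, 79), (79, 1)

(1, 79), (79, 1)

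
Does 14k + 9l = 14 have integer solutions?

Step 1: Compute gcd(14, 9).
gcd(14, 9) = 1

Step 2: Check divisibility.
Does 1 divide 14? 14 = 1 x 14, so yes.

By the theorem on linear Diophantine equations, 14k + 9l = 14 has integer solutions if and only if gcd(14, 9) divides 14. Since 1 | 14, solutions exist.

Yes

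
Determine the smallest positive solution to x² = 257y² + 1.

We seek the smallest positive integers (x, y) with x² - 257y² = 1, i.e., x² = 257y² + 1.
Try successive y values:
y = 1: x² = 257·1² + 1 = 258, not a perfect square
y = 2: x² = 257·2² + 1 = 1029, not a perfect square
y = 3: x² = 257·3² + 1 = 2314, not a perfect square
... continuing the search (or via continued fractions) ...
y = 32: x² = 257·32² + 1 = 263169, x = 513 ✓

Verify: 513² - 257·32² = 263169 - 263168 = 1 ✓

x = 513, y = 32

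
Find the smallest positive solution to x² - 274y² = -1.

We need x² = 274y² - 1. Try successive y:
y = 1: x² = 274·1² - 1 = 273, not a perfect square
y = 2: x² = 274·2² - 1 = 1095, not a perfect square
y = 3: x² = 274·3² - 1 = 2465, not a perfect square
...
y = 85: x² = 274·85² - 1 = 1979649 = 1407² ✓
Check: 1407² - 274·85² = 1979649 - 1979650 = -1 ✓

x = 1407, y = 85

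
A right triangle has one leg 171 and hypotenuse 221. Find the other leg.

b² = c² - a² = 48841 - 29241 = 19600
b = 140

140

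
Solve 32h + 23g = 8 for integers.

Step 1: Check solvability.
gcd(32, 23) = 1
Since 1 divides 8, solutions exist.

Step 2: Apply extended Euclidean algorithm to find gcd.
We find integers such that 32*x0 + 23*y0 = 1

Step 3: Scale the particular solution.
Multiply by 8/1 = 8:
h = -40, g = 56

Step 4: Verify.
32*(-40) + 23*(56) = 8 = 8 ✓

h = -40, g = 56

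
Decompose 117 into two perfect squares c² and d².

We need to find integers c, d > 0 such that c² + d² = 117.
Trying c = 6: d² = 117 - 6² = 117 - 36 = 81
d = 9
Check: 6² + 9² = 36 + 81 = 117 ✓

117 = 6² + 9²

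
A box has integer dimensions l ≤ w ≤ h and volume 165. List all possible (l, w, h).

Iterate l from 1 to ⌊165^(1/3)⌋. For each l dividing 165, iterate w ≥ l with w dividing 165/l, and set h = 165/(l·w).
Triples found (5): (1×1×165), (1×3×55), (1×5×33), (1×11×15), (3×5×11)

(1×1×165), (1×3×55), (1×5×33), (1×11×15), (3×5×11)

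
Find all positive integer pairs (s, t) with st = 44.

The positive divisors of 44 are: 1, 2, 4, 11, 22, 44.
Each divisor d gives the pair (d, 44/d):
(1, 44), (2, 22), (4, 11), (11, 4), (22, 2), (44, 1)

(1, 44), (2, 22), (4, 11), (11, 4), (22, 2), (44, 1)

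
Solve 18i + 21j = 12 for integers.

Step 1: Check solvability.
gcd(18, 21) = 3
Since 3 divides 12, solutions exist.

Step 2: Apply extended Euclidean algorithm to find gcd.
We find integers such that 18*x0 + 21*y0 = 3

Step 3: Scale the particular solution.
Multiply by 12/3 = 4:
i = -4, j = 4

Step 4: Verify.
18*(-4) + 21*(4) = 12 = 12 ✓

i = -4, j = 4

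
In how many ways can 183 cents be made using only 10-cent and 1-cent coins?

We need non-negative integers (x, y) with 10x + 1y = 183.
For each x from 0 to 18, check if (183 - 10x) is a non-negative multiple of 1.
Solutions (x, y): (0,183), (1,173), (2,163), (3,153), ...
Count: 19

19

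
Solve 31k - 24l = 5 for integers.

Step 1: Check solvability.
gcd(31, 24) = 1
Since 1 divides 5, solutions exist.

Step 2: Apply extended Euclidean algorithm to find gcd.
We find integers such that 31*x0 + 24*y0 = 1

Step 3: Scale the particular solution.
Multiply by 5/1 = 5:
k = 35, l = 45

Step 4: Verify.
31*(35) - 24*(45) = 5 = 5 ✓

k = 35, l = 45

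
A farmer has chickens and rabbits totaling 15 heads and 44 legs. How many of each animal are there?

Let c = chickens, r = rabbits.
Heads: c + r = 15
Legs: 2c + 4r = 44
From the first equation, c = 15 - r. Substitute:
2(15 - r) + 4r = 44
30 + 2r = 44
r = (44 - 30)/2 = 7
c = 15 - 7 = 8

Chickens: 8, Rabbits: 7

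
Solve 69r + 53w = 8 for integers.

Step 1: Check solvability.
gcd(69, 53) = 1
Since 1 divides 8, solutions exist.

Step 2: Apply extended Euclidean algorithm to find gcd.
We find integers such that 69*x0 + 53*y0 = 1

Step 3: Scale the particular solution.
Multiply by 8/1 = 8:
r = 80, w = -104

Step 4: Verify.
69*(80) + 53*(-104) = 8 = 8 ✓

r = 80, w = -104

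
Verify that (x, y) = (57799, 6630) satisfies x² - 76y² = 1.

Compute x² = 57799² = 3340724401
Compute 76y² = 76·6630² = 76·43956900 = 3340724400
x² - 76y² = 3340724401 - 3340724400 = 1
Since this equals 1, (57799, 6630) is a solution.

Yes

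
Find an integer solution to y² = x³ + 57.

Try small integer x values and check whether x³ + 57 is a perfect square.
x = 7: x³ + 57 = 7³ + 57 = 343 + 57 = 400
Is 400 a perfect square? 20² = 400 ✓
So (x, y) = (7, 20) is a solution.

x = 7, y = 20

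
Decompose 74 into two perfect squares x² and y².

We need to find integers x, y > 0 such that x² + y² = 74.
Trying x = 5: y² = 74 - 5² = 74 - 25 = 49
y = 7
Check: 5² + 7² = 25 + 49 = 74 ✓

74 = 5² + 7²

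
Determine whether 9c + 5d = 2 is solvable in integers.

Step 1: Compute gcd(9, 5).
gcd(9, 5) = 1

Step 2: Check divisibility.
Does 1 divide 2? 2 = 1 x 2, so yes.

By the theorem on linear Diophantine equations, 9c + 5d = 2 has integer solutions if and only if gcd(9, 5) divides 2. Since 1 | 2, solutions exist.

Yes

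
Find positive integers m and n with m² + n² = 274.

We need to find integers m, n > 0 such that m² + n² = 274.
Trying m = 7: n² = 274 - 7² = 274 - 49 = 225
n = 15
Check: 7² + 15² = 49 + 225 = 274 ✓

274 = 7² + 15²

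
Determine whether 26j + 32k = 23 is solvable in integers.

Step 1: Compute gcd(26, 32).
gcd(26, 32) = 2

Step 2: Check divisibility.
Does 2 divide 23? 23 = 2 x 11 + 1, so no.

By the theorem on linear Diophantine equations, 26j + 32k = 23 has integer solutions if and only if gcd(26, 32) divides 23. Since 2 does not divide 23, no solutions exist.

No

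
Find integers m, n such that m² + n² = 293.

We need to find integers m, n > 0 such that m² + n² = 293.
Trying m = 2: n² = 293 - 2² = 293 - 4 = 289
n = 17
Check: 2² + 17² = 4 + 289 = 293 ✓

293 = 2² + 17²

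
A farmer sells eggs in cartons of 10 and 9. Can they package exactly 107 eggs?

We need non-negative a, b with 10a + 9b = 107.
gcd(10, 9) = 1 divides 107.
Try a = 8: 9b = 107 - 80 = 27, so b = 3.
One way: 8 cartons of 10 and 3 cartons of 9.

Yes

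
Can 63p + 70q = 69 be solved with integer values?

Step 1: Compute gcd(63, 70).
gcd(63, 70) = 7

Step 2: Check divisibility.
Does 7 divide 69? 69 = 7 x 9 + 6, so no.

By the theorem on linear Diophantine equations, 63p + 70q = 69 has integer solutions if and only if gcd(63, 70) divides 69. Since 7 does not divide 69, no solutions exist.

No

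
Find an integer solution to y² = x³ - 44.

Try small integer x values and check whether x³ - 44 is a perfect square.
x = 5: x³ - 44 = 5³ - 44 = 125 - 44 = 81
Is 81 a perfect square? 9² = 81 ✓
So (x, y) = (5, 9) is a solution.

x = 5, y = 9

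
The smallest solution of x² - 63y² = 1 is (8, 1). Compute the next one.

Solutions to x² - Dy² = 1 are generated by powers of (x₀ + y₀√D).
The next solution satisfies x₁ + y₁√63 = (x₀ + y₀√63)², giving:
x₁ = x₀² + 63y₀² = 8² + 63·1² = 64 + 63 = 127
y₁ = 2x₀y₀ = 2·8·1 = 16

Verify: 127² - 63·16² = 16129 - 16128 = 1 ✓

x = 127, y = 16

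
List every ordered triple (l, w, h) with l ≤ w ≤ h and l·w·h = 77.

Iterate l from 1 to ⌊77^(1/3)⌋. For each l dividing 77, iterate w ≥ l with w dividing 77/l, and set h = 77/(l·w).
Triples found (2): (1×1×77), (1×7×11)

(1×1×77), (1×7×11)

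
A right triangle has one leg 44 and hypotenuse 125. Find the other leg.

a² = c² - b² = 15625 - 1936 = 13689
a = 117

117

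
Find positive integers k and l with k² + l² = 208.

We need to find integers k, l > 0 such that k² + l² = 208.
Trying k = 8: l² = 208 - 8² = 208 - 64 = 144
l = 12
Check: 8² + 12² = 64 + 144 = 208 ✓

208 = 8² + 12²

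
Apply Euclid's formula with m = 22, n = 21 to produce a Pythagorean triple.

a = m² - n² = 22² - 21² = 484 - 441 = 43
b = 2mn = 2·22·21 = 924
c = m² + n² = 484 + 441 = 925
Verify: 43² + 924² = 1849 + 853776 = 855625 = 925² ✓

(43, 924, 925)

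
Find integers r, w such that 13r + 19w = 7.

Step 1: Check solvability.
gcd(13, 19) = 1
Since 1 divides 7, solutions exist.

Step 2: Apply extended Euclidean algorithm to find gcd.
We find integers such that 13*x0 + 19*y0 = 1

Step 3: Scale the particular solution.
Multiply by 7/1 = 7:
r = 21, w = -14

Step 4: Verify.
13*(21) + 19*(-14) = 7 = 7 ✓

r = 21, w = -14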